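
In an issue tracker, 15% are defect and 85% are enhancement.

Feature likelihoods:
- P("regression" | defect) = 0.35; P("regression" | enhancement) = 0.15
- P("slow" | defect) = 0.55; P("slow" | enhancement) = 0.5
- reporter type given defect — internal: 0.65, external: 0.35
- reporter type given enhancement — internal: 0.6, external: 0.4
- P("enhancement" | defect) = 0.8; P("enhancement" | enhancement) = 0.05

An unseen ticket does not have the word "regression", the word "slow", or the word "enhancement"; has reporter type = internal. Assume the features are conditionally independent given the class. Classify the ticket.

enhancement

defect: 0.15 × (1−0.35) × (1−0.55) × 0.65 × (1−0.8) = 0.00570375
enhancement: 0.85 × (1−0.15) × (1−0.5) × 0.6 × (1−0.05) = 0.2059125
Highest score → enhancement.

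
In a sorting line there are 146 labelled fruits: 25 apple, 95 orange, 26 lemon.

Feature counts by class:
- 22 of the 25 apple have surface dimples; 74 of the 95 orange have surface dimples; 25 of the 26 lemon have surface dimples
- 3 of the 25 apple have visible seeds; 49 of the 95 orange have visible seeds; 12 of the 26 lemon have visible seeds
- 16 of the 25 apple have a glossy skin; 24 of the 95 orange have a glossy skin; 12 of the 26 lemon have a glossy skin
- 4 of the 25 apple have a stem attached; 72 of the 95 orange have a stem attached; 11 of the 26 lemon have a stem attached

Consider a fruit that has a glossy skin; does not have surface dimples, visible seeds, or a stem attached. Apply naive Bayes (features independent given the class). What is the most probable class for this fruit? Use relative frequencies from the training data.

apple

apple: (25/146) × (3/25) × (22/25) × (16/25) × (21/25) ≈ 0.00972099
orange: (95/146) × (21/95) × (46/95) × (24/95) × (23/95) ≈ 0.00425983
lemon: (26/146) × (1/26) × (14/26) × (12/26) × (15/26) ≈ 0.000982037
Highest score → apple.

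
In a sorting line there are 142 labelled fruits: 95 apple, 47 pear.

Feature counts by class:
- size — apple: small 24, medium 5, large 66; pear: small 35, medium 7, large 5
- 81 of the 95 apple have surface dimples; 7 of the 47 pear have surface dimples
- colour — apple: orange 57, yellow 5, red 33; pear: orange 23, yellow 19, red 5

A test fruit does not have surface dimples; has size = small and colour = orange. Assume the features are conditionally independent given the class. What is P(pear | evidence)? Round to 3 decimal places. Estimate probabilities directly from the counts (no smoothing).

apple: (95/142) × (24/95) × (14/95) × (57/95) ≈ 0.0149444
pear: (47/142) × (35/47) × (40/47) × (23/47) ≈ 0.102653
P(pear | x) = 0.102653 / 0.1175974 ≈ 0.873

0.873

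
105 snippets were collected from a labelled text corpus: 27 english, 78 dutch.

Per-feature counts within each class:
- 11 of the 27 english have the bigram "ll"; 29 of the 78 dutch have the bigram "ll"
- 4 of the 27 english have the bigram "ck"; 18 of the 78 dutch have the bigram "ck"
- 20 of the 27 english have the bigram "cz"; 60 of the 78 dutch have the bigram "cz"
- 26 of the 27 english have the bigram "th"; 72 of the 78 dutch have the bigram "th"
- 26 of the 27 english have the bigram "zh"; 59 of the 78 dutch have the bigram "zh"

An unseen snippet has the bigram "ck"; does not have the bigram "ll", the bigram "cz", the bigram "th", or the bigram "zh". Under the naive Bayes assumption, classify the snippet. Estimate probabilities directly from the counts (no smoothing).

english: (27/105) × (16/27) × (4/27) × (7/27) × (1/27) × (1/27) ≈ 0.00000802849
dutch: (78/105) × (49/78) × (18/78) × (18/78) × (6/78) × (19/78) ≈ 0.00046567
Highest score → dutch.

dutch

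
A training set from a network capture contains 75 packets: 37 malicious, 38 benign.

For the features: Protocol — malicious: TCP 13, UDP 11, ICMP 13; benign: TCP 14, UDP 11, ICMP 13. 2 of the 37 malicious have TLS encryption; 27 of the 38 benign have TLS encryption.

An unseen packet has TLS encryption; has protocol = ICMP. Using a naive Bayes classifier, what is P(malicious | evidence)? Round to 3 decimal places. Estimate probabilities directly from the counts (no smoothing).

0.071

malicious: (37/75) × (13/37) × (2/37) ≈ 0.00936937
benign: (38/75) × (13/38) × (27/38) ≈ 0.123158
P(malicious | x) = 0.00936937 / 0.13252737 ≈ 0.071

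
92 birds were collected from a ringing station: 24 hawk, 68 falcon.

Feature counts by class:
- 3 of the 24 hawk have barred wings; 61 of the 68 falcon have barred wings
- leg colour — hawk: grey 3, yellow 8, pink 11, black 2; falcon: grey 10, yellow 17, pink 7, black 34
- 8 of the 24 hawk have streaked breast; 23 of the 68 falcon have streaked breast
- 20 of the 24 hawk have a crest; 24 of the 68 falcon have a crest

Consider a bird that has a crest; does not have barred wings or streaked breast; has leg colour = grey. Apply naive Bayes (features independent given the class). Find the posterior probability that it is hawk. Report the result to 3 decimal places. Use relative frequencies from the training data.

hawk: (24/92) × (21/24) × (3/24) × (16/24) × (20/24) ≈ 0.0158514
falcon: (68/92) × (7/68) × (10/68) × (45/68) × (24/68) ≈ 0.00261341
P(hawk | x) = 0.0158514 / 0.01846481 ≈ 0.858

0.858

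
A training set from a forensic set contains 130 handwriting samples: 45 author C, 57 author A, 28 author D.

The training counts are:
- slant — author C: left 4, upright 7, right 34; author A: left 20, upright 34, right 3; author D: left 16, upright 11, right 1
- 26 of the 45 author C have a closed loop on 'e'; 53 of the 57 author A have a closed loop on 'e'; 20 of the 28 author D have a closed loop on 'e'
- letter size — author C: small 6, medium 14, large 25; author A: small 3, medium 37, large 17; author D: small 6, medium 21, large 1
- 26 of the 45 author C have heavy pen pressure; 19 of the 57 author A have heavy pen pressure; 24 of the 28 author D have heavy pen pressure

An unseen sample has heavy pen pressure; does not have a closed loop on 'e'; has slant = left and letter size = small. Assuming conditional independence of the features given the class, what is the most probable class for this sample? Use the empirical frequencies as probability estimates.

author C: (45/130) × (4/45) × (19/45) × (6/45) × (26/45) ≈ 0.00100082
author A: (57/130) × (20/57) × (4/57) × (3/57) × (19/57) ≈ 0.000189407
author D: (28/130) × (16/28) × (8/28) × (6/28) × (24/28) ≈ 0.00645885
Highest score → author D.

author D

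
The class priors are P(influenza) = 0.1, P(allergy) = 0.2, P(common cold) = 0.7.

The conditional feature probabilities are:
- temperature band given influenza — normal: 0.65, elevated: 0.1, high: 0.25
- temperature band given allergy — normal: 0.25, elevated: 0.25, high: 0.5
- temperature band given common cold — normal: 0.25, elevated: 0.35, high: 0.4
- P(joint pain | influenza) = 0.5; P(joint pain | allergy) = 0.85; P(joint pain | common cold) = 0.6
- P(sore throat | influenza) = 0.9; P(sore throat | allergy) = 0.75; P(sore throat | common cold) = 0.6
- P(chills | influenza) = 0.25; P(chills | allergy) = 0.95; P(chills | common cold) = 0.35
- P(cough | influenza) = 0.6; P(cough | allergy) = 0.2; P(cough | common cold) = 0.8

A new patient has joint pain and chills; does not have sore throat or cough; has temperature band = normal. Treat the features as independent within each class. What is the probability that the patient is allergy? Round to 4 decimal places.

influenza: 0.1 × 0.65 × 0.5 × (1−0.9) × 0.25 × (1−0.6) = 0.000325
allergy: 0.2 × 0.25 × 0.85 × (1−0.75) × 0.95 × (1−0.2) = 0.008075
common cold: 0.7 × 0.25 × 0.6 × (1−0.6) × 0.35 × (1−0.8) = 0.00294
P(allergy | x) = 0.008075 / 0.01134 ≈ 0.7121

0.7121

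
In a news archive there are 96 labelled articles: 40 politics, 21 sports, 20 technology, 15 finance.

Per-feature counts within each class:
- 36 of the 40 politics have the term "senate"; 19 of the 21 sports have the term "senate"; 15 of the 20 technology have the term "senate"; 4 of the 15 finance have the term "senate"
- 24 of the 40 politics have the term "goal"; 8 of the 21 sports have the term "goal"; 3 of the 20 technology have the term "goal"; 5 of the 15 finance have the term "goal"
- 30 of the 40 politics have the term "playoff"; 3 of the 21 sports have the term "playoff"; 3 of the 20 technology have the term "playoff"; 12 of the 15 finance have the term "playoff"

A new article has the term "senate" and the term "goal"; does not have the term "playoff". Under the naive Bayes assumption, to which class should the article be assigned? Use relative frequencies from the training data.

sports

politics: (40/96) × (36/40) × (24/40) × (10/40) = 0.05625
sports: (21/96) × (19/21) × (8/21) × (18/21) ≈ 0.0646259
technology: (20/96) × (15/20) × (3/20) × (17/20) = 0.019921875
finance: (15/96) × (4/15) × (5/15) × (3/15) ≈ 0.00277778
Highest score → sports.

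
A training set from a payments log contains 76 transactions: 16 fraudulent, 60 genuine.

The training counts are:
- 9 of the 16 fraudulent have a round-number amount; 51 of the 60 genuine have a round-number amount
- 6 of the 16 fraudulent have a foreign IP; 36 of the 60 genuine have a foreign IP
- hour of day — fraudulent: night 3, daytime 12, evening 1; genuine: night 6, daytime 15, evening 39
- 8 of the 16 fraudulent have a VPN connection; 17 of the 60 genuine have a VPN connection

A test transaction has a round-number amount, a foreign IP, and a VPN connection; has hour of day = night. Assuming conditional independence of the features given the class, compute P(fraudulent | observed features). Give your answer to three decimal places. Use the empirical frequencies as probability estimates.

fraudulent: (16/76) × (9/16) × (6/16) × (3/16) × (8/16) ≈ 0.00416324
genuine: (60/76) × (51/60) × (36/60) × (6/60) × (17/60) ≈ 0.0114079
P(fraudulent | x) = 0.00416324 / 0.01557114 ≈ 0.267

0.267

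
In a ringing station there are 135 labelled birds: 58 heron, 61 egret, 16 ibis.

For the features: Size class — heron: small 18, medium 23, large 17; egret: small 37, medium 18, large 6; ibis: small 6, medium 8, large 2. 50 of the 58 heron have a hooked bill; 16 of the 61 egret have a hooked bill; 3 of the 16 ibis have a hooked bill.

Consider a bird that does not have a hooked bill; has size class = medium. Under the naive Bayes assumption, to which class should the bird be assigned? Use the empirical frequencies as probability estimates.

egret

heron: (58/135) × (23/58) × (8/58) ≈ 0.0234994
egret: (61/135) × (18/61) × (45/61) ≈ 0.0983607
ibis: (16/135) × (8/16) × (13/16) ≈ 0.0481481
Highest score → egret.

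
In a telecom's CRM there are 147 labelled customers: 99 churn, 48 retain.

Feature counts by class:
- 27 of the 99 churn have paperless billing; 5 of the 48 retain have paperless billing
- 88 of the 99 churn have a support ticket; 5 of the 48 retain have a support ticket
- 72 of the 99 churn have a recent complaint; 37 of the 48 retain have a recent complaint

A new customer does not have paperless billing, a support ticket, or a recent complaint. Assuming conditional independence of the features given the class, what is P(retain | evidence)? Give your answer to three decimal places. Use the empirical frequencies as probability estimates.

churn: (99/147) × (72/99) × (11/99) × (27/99) ≈ 0.0148423
retain: (48/147) × (43/48) × (43/48) × (11/48) ≈ 0.0600523
P(retain | x) = 0.0600523 / 0.0748946 ≈ 0.802

0.802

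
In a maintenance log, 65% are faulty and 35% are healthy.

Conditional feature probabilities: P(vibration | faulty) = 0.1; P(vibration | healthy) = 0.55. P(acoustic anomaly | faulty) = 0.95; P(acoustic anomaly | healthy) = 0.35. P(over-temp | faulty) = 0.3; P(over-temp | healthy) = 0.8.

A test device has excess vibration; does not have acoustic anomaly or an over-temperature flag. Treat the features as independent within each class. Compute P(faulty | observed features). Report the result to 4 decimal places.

0.0833

faulty: 0.65 × 0.1 × (1−0.95) × (1−0.3) = 0.002275
healthy: 0.35 × 0.55 × (1−0.35) × (1−0.8) = 0.025025
P(faulty | x) = 0.002275 / 0.0273 ≈ 0.0833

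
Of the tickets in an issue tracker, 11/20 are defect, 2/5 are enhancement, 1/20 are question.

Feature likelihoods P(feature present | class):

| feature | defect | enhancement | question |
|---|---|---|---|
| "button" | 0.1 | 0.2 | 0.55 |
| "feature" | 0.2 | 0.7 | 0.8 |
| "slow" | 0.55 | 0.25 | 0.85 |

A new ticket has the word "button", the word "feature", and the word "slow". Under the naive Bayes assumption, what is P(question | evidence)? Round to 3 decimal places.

0.483

defect: 0.55 × 0.1 × 0.2 × 0.55 = 0.00605
enhancement: 0.4 × 0.2 × 0.7 × 0.25 = 0.014
question: 0.05 × 0.55 × 0.8 × 0.85 = 0.0187
P(question | x) = 0.0187 / 0.03875 ≈ 0.483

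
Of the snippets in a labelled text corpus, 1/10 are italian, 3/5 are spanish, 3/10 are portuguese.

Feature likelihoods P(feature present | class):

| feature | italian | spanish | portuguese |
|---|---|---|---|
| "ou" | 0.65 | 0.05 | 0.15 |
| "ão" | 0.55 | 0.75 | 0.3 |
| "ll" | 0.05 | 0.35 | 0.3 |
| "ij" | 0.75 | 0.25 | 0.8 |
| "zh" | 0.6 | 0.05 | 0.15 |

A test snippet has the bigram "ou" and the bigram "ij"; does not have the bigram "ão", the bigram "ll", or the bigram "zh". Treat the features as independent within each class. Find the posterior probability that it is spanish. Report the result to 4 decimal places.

italian: 0.1 × 0.65 × (1−0.55) × (1−0.05) × 0.75 × (1−0.6) = 0.00833625
spanish: 0.6 × 0.05 × (1−0.75) × (1−0.35) × 0.25 × (1−0.05) = 0.0011578125
portuguese: 0.3 × 0.15 × (1−0.3) × (1−0.3) × 0.8 × (1−0.15) = 0.014994
P(spanish | x) = 0.0011578125 / 0.0244880625 ≈ 0.0473

0.0473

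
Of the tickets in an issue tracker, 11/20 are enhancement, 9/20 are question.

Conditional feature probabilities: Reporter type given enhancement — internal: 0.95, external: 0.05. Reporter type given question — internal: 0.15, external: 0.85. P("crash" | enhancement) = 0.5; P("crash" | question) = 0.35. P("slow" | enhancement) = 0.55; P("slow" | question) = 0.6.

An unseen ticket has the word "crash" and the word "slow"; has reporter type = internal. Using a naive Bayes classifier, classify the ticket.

enhancement

enhancement: 0.55 × 0.95 × 0.5 × 0.55 = 0.1436875
question: 0.45 × 0.15 × 0.35 × 0.6 = 0.014175
Highest score → enhancement.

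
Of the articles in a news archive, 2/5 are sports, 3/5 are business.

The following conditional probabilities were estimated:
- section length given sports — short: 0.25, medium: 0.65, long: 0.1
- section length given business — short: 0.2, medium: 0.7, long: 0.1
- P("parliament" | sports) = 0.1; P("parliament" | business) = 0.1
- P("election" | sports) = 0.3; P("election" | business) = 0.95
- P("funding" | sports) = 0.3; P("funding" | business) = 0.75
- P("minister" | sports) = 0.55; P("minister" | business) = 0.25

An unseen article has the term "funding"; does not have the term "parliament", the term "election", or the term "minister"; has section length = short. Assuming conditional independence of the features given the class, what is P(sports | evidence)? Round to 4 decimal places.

0.7368

sports: 0.4 × 0.25 × (1−0.1) × (1−0.3) × 0.3 × (1−0.55) = 0.008505
business: 0.6 × 0.2 × (1−0.1) × (1−0.95) × 0.75 × (1−0.25) = 0.0030375
P(sports | x) = 0.008505 / 0.0115425 ≈ 0.7368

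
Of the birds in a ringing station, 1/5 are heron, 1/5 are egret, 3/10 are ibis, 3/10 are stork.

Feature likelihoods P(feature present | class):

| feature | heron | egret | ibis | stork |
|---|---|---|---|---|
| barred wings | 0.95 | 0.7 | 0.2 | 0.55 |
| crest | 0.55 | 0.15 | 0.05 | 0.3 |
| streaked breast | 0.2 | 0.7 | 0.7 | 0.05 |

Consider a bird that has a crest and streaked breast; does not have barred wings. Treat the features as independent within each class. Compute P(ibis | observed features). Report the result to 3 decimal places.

0.471

heron: 0.2 × (1−0.95) × 0.55 × 0.2 = 0.0011
egret: 0.2 × (1−0.7) × 0.15 × 0.7 = 0.0063
ibis: 0.3 × (1−0.2) × 0.05 × 0.7 = 0.0084
stork: 0.3 × (1−0.55) × 0.3 × 0.05 = 0.002025
P(ibis | x) = 0.0084 / 0.017825 ≈ 0.471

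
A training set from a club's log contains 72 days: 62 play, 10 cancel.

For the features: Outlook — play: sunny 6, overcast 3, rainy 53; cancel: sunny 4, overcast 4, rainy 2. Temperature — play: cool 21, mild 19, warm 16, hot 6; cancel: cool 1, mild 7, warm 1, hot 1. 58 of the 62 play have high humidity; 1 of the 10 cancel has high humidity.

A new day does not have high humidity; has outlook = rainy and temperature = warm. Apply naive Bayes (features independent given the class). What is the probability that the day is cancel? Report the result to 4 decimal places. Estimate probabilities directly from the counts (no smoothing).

play: (62/72) × (53/62) × (16/62) × (4/62) ≈ 0.0122558
cancel: (10/72) × (2/10) × (1/10) × (9/10) = 0.0025
P(cancel | x) = 0.0025 / 0.0147558 ≈ 0.1694

0.1694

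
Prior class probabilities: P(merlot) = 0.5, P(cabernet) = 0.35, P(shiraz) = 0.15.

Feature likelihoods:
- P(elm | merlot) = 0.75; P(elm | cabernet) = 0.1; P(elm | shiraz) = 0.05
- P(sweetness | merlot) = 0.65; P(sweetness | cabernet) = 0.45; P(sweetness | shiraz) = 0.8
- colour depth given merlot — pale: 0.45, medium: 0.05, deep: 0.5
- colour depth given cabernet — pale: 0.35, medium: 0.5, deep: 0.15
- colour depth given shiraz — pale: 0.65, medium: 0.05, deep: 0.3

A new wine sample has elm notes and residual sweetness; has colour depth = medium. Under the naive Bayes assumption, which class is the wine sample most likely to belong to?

merlot: 0.5 × 0.75 × 0.65 × 0.05 = 0.0121875
cabernet: 0.35 × 0.1 × 0.45 × 0.5 = 0.007875
shiraz: 0.15 × 0.05 × 0.8 × 0.05 = 0.0003
Highest score → merlot.

merlot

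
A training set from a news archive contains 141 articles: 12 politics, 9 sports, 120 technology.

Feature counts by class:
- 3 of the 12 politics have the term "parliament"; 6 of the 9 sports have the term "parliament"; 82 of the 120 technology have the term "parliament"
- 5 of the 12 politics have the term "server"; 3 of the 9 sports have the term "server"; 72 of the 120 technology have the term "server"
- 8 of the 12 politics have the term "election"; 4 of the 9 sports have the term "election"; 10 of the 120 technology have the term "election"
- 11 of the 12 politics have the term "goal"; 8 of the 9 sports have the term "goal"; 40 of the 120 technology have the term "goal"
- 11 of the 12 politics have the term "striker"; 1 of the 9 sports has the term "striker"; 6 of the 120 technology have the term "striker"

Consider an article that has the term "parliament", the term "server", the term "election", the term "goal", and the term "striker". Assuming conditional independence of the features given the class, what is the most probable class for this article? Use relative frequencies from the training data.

politics: (12/141) × (3/12) × (5/12) × (8/12) × (11/12) × (11/12) ≈ 0.00496618
sports: (9/141) × (6/9) × (3/9) × (4/9) × (8/9) × (1/9) ≈ 0.000622635
technology: (120/141) × (82/120) × (72/120) × (10/120) × (40/120) × (6/120) ≈ 0.000484634
Highest score → politics.

politics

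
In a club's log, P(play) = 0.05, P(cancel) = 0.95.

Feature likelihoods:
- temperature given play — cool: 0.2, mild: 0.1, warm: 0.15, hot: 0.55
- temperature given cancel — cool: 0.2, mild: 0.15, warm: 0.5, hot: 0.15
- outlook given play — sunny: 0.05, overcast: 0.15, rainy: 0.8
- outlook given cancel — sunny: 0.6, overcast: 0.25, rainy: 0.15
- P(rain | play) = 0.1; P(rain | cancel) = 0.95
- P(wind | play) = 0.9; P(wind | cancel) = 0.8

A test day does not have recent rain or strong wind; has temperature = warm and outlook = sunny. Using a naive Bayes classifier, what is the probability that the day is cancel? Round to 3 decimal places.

0.988

play: 0.05 × 0.15 × 0.05 × (1−0.1) × (1−0.9) = 0.00003375
cancel: 0.95 × 0.5 × 0.6 × (1−0.95) × (1−0.8) = 0.00285
P(cancel | x) = 0.00285 / 0.00288375 ≈ 0.988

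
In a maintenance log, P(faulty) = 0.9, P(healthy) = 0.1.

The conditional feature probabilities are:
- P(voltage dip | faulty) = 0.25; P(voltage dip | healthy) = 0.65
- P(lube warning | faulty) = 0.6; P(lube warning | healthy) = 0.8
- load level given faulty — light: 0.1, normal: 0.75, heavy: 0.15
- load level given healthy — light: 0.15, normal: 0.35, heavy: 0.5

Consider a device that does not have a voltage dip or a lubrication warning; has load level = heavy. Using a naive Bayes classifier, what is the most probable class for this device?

faulty: 0.9 × (1−0.25) × (1−0.6) × 0.15 = 0.0405
healthy: 0.1 × (1−0.65) × (1−0.8) × 0.5 = 0.0035
Highest score → faulty.

faulty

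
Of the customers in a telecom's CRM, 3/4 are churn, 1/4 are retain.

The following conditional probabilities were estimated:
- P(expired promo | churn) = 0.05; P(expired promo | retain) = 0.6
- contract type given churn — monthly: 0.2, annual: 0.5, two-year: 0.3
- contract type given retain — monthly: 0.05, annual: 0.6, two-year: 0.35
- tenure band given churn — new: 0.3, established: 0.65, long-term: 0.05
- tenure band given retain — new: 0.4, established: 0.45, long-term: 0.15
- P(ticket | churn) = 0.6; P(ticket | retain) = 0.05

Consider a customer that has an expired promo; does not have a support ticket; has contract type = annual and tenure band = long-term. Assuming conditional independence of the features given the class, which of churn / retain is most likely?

retain

churn: 0.75 × 0.05 × 0.5 × 0.05 × (1−0.6) = 0.000375
retain: 0.25 × 0.6 × 0.6 × 0.15 × (1−0.05) = 0.012825
Highest score → retain.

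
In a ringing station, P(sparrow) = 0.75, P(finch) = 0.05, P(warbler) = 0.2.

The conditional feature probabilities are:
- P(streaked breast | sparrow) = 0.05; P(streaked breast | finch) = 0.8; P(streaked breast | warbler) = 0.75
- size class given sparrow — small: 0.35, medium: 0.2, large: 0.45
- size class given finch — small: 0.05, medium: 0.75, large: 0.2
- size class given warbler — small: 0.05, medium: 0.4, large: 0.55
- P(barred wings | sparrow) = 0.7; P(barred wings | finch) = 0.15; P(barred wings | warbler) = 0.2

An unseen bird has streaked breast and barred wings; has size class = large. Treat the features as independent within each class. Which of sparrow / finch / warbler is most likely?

sparrow: 0.75 × 0.05 × 0.45 × 0.7 = 0.0118125
finch: 0.05 × 0.8 × 0.2 × 0.15 = 0.0012
warbler: 0.2 × 0.75 × 0.55 × 0.2 = 0.0165
Highest score → warbler.

warbler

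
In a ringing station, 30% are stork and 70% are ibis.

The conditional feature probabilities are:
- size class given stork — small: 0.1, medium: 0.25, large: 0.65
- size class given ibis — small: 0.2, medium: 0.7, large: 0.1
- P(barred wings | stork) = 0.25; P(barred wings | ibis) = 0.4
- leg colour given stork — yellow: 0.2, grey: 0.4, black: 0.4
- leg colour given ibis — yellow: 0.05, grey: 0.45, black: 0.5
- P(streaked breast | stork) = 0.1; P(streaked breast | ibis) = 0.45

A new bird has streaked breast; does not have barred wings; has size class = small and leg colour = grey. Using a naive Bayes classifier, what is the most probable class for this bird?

stork: 0.3 × 0.1 × (1−0.25) × 0.4 × 0.1 = 0.0009
ibis: 0.7 × 0.2 × (1−0.4) × 0.45 × 0.45 = 0.01701
Highest score → ibis.

ibis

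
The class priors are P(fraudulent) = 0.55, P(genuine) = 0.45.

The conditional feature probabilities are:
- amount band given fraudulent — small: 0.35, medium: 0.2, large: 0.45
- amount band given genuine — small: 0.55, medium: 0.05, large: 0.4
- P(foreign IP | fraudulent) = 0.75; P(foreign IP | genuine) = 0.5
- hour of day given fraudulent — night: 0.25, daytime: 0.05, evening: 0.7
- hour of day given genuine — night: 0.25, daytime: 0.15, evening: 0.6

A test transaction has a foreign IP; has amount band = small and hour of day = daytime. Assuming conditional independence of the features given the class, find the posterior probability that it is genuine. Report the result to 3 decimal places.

fraudulent: 0.55 × 0.35 × 0.75 × 0.05 = 0.00721875
genuine: 0.45 × 0.55 × 0.5 × 0.15 = 0.0185625
P(genuine | x) = 0.0185625 / 0.02578125 ≈ 0.720

0.720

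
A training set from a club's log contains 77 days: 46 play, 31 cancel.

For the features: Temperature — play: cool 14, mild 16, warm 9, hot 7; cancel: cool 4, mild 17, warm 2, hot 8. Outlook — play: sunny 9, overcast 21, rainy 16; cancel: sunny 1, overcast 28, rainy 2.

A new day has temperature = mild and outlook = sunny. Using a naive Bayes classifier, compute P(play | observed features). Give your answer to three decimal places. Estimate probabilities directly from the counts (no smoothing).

0.851

play: (46/77) × (16/46) × (9/46) ≈ 0.040655
cancel: (31/77) × (17/31) × (1/31) ≈ 0.00712191
P(play | x) = 0.040655 / 0.04777691 ≈ 0.851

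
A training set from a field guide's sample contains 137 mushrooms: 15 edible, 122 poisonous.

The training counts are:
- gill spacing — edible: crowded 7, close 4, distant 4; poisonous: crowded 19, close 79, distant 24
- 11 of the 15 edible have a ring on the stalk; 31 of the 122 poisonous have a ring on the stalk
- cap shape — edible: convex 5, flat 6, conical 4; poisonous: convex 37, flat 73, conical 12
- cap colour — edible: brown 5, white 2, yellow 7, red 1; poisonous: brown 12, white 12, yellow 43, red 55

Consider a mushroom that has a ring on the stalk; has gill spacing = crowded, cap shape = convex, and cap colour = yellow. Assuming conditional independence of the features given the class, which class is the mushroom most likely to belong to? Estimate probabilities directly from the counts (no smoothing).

edible

edible: (15/137) × (7/15) × (11/15) × (5/15) × (7/15) ≈ 0.0058286
poisonous: (122/137) × (19/122) × (31/122) × (37/122) × (43/122) ≈ 0.00376691
Highest score → edible.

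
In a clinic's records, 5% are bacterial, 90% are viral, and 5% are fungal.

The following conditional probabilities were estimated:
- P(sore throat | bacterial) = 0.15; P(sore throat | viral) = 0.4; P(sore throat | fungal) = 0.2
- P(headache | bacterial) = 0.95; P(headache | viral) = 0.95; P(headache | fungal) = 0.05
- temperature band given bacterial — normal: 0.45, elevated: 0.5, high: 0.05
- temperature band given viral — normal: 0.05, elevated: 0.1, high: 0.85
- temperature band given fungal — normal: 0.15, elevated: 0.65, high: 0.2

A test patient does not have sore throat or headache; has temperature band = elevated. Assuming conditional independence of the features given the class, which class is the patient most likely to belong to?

bacterial: 0.05 × (1−0.15) × (1−0.95) × 0.5 = 0.0010625
viral: 0.9 × (1−0.4) × (1−0.95) × 0.1 = 0.0027
fungal: 0.05 × (1−0.2) × (1−0.05) × 0.65 = 0.0247
Highest score → fungal.

fungal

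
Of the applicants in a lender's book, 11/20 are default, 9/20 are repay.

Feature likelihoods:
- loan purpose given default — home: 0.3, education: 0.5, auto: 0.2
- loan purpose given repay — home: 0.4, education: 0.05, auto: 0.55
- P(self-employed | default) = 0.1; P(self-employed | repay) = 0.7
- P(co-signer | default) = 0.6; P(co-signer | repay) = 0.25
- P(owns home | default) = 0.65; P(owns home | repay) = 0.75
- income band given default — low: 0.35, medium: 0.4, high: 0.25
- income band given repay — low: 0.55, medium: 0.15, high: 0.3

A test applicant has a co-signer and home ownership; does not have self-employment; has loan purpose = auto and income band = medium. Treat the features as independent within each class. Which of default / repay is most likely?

default

default: 0.55 × 0.2 × (1−0.1) × 0.6 × 0.65 × 0.4 = 0.015444
repay: 0.45 × 0.55 × (1−0.7) × 0.25 × 0.75 × 0.15 = 0.00208828125
Highest score → default.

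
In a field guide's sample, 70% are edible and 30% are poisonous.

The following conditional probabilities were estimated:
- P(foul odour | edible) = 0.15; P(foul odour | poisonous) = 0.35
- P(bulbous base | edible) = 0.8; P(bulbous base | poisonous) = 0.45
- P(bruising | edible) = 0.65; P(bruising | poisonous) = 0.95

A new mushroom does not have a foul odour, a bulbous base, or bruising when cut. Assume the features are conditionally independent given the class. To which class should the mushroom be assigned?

edible: 0.7 × (1−0.15) × (1−0.8) × (1−0.65) = 0.04165
poisonous: 0.3 × (1−0.35) × (1−0.45) × (1−0.95) = 0.0053625
Highest score → edible.

edible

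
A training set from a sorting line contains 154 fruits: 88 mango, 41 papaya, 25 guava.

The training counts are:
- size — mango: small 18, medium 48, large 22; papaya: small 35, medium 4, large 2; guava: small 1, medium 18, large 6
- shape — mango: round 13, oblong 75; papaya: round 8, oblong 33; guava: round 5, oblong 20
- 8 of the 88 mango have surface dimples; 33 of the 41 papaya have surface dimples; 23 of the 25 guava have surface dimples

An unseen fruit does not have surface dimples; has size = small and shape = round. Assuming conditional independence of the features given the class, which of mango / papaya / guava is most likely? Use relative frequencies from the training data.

mango

mango: (88/154) × (18/88) × (13/88) × (80/88) ≈ 0.0156971
papaya: (41/154) × (35/41) × (8/41) × (8/41) ≈ 0.00865286
guava: (25/154) × (1/25) × (5/25) × (2/25) ≈ 0.000103896
Highest score → mango.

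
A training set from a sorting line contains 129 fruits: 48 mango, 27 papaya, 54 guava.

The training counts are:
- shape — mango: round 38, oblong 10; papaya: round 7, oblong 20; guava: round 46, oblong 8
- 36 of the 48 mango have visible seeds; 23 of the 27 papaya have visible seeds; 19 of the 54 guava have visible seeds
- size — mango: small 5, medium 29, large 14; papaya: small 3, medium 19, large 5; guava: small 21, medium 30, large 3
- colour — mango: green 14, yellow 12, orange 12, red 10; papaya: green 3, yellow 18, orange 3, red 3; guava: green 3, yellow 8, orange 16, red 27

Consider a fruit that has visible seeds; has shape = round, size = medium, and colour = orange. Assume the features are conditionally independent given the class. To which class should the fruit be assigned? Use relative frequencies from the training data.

mango: (48/129) × (38/48) × (36/48) × (29/48) × (12/48) ≈ 0.0333697
papaya: (27/129) × (7/27) × (23/27) × (19/27) × (3/27) ≈ 0.00361426
guava: (54/129) × (46/54) × (19/54) × (30/54) × (16/54) ≈ 0.0206529
Highest score → mango.

mango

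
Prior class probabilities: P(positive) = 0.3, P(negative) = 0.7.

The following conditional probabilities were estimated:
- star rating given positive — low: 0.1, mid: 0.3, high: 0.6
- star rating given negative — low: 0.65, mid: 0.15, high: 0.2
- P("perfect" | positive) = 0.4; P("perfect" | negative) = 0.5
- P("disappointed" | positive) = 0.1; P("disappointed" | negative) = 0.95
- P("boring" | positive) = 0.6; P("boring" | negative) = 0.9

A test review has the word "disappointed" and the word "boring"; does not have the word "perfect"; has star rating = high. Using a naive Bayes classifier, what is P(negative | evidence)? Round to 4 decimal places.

positive: 0.3 × 0.6 × (1−0.4) × 0.1 × 0.6 = 0.00648
negative: 0.7 × 0.2 × (1−0.5) × 0.95 × 0.9 = 0.05985
P(negative | x) = 0.05985 / 0.06633 ≈ 0.9023

0.9023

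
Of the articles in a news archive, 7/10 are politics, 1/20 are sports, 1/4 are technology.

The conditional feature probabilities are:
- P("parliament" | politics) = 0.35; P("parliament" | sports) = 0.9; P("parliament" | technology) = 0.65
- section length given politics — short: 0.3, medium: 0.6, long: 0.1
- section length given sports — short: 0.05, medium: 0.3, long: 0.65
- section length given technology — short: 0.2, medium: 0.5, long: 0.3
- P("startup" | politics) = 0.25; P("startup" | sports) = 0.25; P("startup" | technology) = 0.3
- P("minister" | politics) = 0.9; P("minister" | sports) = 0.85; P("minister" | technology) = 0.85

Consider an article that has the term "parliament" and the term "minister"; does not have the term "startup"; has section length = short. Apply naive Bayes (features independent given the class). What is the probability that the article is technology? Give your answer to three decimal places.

politics: 0.7 × 0.35 × 0.3 × (1−0.25) × 0.9 = 0.0496125
sports: 0.05 × 0.9 × 0.05 × (1−0.25) × 0.85 = 0.001434375
technology: 0.25 × 0.65 × 0.2 × (1−0.3) × 0.85 = 0.0193375
P(technology | x) = 0.0193375 / 0.070384375 ≈ 0.275

0.275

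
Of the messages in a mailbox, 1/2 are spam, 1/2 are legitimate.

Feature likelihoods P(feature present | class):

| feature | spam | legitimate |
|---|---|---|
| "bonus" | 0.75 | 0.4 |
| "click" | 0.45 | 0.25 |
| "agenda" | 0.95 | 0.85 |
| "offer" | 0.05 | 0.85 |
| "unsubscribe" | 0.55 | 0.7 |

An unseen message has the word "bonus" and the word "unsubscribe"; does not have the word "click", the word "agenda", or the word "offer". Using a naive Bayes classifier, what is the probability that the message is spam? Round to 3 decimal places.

0.695

spam: 0.5 × 0.75 × (1−0.45) × (1−0.95) × (1−0.05) × 0.55 = 0.00538828125
legitimate: 0.5 × 0.4 × (1−0.25) × (1−0.85) × (1−0.85) × 0.7 = 0.0023625
P(spam | x) = 0.00538828125 / 0.00775078125 ≈ 0.695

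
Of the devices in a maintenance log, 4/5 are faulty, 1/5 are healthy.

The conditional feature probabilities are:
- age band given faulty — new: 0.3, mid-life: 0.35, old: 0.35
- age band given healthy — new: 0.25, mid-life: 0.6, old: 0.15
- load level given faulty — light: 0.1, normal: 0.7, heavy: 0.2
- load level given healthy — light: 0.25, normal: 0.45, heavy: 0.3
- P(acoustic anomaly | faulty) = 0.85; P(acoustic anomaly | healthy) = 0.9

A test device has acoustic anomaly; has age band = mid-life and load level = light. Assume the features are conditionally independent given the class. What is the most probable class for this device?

faulty: 0.8 × 0.35 × 0.1 × 0.85 = 0.0238
healthy: 0.2 × 0.6 × 0.25 × 0.9 = 0.027
Highest score → healthy.

healthy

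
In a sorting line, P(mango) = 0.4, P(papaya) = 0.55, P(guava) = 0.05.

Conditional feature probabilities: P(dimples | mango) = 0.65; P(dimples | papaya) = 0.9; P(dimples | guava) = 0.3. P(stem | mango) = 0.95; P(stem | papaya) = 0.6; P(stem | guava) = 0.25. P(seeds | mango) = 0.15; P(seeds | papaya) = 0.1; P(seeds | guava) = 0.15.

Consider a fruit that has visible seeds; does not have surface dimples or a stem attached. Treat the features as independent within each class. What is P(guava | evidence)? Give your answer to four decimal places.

0.5478

mango: 0.4 × (1−0.65) × (1−0.95) × 0.15 = 0.00105
papaya: 0.55 × (1−0.9) × (1−0.6) × 0.1 = 0.0022
guava: 0.05 × (1−0.3) × (1−0.25) × 0.15 = 0.0039375
P(guava | x) = 0.0039375 / 0.0071875 ≈ 0.5478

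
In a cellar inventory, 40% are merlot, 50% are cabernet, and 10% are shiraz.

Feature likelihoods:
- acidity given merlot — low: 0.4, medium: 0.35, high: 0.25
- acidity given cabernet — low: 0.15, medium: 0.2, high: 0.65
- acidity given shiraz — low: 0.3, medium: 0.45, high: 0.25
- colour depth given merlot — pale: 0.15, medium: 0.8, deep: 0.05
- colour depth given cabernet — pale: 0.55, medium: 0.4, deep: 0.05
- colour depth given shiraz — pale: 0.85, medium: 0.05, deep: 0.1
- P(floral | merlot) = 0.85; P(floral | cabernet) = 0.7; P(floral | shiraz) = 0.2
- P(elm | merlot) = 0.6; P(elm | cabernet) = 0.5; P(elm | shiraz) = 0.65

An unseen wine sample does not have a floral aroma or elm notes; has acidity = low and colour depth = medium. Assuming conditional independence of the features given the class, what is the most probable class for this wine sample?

merlot

merlot: 0.4 × 0.4 × 0.8 × (1−0.85) × (1−0.6) = 0.00768
cabernet: 0.5 × 0.15 × 0.4 × (1−0.7) × (1−0.5) = 0.0045
shiraz: 0.1 × 0.3 × 0.05 × (1−0.2) × (1−0.65) = 0.00042
Highest score → merlot.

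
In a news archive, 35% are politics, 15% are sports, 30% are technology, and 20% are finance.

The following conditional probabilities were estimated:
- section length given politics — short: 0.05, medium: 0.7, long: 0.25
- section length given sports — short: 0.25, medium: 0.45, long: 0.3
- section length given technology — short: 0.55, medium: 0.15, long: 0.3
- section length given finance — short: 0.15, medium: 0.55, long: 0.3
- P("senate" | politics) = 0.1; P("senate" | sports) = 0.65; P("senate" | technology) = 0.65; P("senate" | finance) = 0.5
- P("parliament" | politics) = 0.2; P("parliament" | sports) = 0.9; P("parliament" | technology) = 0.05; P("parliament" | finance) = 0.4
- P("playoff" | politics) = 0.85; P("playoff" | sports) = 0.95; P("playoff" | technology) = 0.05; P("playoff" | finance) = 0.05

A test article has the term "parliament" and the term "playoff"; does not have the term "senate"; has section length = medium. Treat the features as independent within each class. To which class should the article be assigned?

politics

politics: 0.35 × 0.7 × (1−0.1) × 0.2 × 0.85 = 0.037485
sports: 0.15 × 0.45 × (1−0.65) × 0.9 × 0.95 = 0.020199375
technology: 0.3 × 0.15 × (1−0.65) × 0.05 × 0.05 = 0.000039375
finance: 0.2 × 0.55 × (1−0.5) × 0.4 × 0.05 = 0.0011
Highest score → politics.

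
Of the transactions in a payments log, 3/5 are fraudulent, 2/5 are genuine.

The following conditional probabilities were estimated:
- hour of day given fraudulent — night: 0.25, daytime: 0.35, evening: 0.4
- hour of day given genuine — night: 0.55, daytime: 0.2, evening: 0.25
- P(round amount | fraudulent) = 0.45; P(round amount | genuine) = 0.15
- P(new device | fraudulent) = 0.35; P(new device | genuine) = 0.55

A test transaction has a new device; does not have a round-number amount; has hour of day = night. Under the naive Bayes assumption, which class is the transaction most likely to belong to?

fraudulent: 0.6 × 0.25 × (1−0.45) × 0.35 = 0.028875
genuine: 0.4 × 0.55 × (1−0.15) × 0.55 = 0.10285
Highest score → genuine.

genuine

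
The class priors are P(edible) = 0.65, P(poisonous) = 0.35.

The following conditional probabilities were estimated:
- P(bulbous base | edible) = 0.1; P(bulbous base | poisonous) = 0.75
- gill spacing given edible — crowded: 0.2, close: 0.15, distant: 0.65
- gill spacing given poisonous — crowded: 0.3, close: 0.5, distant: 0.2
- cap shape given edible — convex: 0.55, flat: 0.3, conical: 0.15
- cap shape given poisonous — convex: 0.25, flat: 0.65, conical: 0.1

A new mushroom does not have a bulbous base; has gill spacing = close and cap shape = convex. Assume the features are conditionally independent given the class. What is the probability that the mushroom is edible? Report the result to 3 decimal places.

0.815

edible: 0.65 × (1−0.1) × 0.15 × 0.55 = 0.0482625
poisonous: 0.35 × (1−0.75) × 0.5 × 0.25 = 0.0109375
P(edible | x) = 0.0482625 / 0.0592 ≈ 0.815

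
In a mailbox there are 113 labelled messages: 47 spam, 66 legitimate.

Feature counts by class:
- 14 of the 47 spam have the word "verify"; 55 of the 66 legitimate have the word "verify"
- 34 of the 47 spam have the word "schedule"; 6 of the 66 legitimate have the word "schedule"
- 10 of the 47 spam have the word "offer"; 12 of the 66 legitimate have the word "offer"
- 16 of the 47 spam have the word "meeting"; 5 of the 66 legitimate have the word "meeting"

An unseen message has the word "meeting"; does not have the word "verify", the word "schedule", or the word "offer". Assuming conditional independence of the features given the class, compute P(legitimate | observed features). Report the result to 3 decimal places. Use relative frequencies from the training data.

0.202

spam: (47/113) × (33/47) × (13/47) × (37/47) × (16/47) ≈ 0.0216475
legitimate: (66/113) × (11/66) × (60/66) × (54/66) × (5/66) ≈ 0.00548526
P(legitimate | x) = 0.00548526 / 0.02713276 ≈ 0.202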